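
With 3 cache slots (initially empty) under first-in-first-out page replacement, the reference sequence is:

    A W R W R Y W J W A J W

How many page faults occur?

7

A: fault, frames {A}
W: fault, frames {A,W}
R: fault, frames {A,W,R}
W: hit
R: hit
Y: fault, evict A, frames {W,R,Y}
W: hit
J: fault, evict W, frames {R,Y,J}
W: fault, evict R, frames {Y,J,W}
A: fault, evict Y, frames {J,W,A}
J: hit
W: hit
Page faults: 7.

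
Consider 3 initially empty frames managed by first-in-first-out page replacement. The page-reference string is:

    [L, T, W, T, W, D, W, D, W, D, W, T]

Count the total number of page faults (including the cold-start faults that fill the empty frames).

L → fault, frames (L)
T → fault, frames (L T)
W → fault, frames (L T W)
T → hit
W → hit
D → fault, evict L, frames (T W D)
W → hit
D → hit
W → hit
D → hit
W → hit
T → hit
Page faults: 4.

4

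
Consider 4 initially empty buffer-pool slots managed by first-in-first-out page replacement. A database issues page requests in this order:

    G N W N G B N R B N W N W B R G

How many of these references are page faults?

G -> fault, frames (G)
N -> fault, frames (G N)
W -> fault, frames (G N W)
N -> hit
G -> hit
B -> fault, frames (G N W B)
N -> hit
R -> fault, evict G, frames (N W B R)
B -> hit
N -> hit
W -> hit
N -> hit
W -> hit
B -> hit
R -> hit
G -> fault, evict N, frames (W B R G)
Page faults: 6.

6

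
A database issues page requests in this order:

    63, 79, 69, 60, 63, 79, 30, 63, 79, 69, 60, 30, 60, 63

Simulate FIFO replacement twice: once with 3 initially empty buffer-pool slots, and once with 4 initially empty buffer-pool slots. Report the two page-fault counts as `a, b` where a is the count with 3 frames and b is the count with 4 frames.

3 frames: F F F F F F F . . F F . . F → 10 faults.
4 frames: F F F F . . F F F F F F . F → 11 faults.
11 > 10: adding a frame increased faults — Belady's anomaly.

10, 11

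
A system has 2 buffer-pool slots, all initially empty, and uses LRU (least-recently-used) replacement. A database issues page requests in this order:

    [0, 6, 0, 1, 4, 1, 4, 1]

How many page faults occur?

0 → miss, frames (0)
6 → miss, frames (0 6)
0 → hit
1 → miss, evict 6, frames (0 1)
4 → miss, evict 0, frames (1 4)
1 → hit
4 → hit
1 → hit
Page faults: 4.

4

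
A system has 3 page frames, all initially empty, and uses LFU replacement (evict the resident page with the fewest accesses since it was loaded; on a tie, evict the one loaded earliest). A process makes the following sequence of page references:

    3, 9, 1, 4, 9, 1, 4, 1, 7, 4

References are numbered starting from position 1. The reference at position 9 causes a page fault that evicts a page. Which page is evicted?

pos 1: 3: miss, frames (3)
pos 2: 9: miss, frames (3 9)
pos 3: 1: miss, frames (3 9 1)
pos 4: 4: miss, evict 3, frames (9 1 4)
pos 5: 9: hit
pos 6: 1: hit
pos 7: 4: hit
pos 8: 1: hit
pos 9: 7: miss, evict 9, frames (1 4 7)
At position 9, page 9 is evicted.

9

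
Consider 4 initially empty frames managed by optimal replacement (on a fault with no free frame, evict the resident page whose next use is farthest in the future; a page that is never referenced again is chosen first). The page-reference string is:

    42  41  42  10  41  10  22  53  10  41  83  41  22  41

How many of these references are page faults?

6

42: miss, frames {42}
41: miss, frames {42,41}
42: hit
10: miss, frames {42,41,10}
41: hit
10: hit
22: miss, frames {42,41,10,22}
53: miss, evict 42, frames {41,10,22,53}
10: hit
41: hit
83: miss, evict 53, frames {41,10,22,83}
41: hit
22: hit
41: hit
Page faults: 6.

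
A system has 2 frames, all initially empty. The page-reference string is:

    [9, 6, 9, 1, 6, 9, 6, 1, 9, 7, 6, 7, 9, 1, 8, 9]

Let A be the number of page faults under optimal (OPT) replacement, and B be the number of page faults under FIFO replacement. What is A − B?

-3

Under OPT: F F . F . F . F . F F . F F F . → 10 faults.
Under FIFO: F F . F . F F F F F F . F F F F → 13 faults.
A − B = 10 − 13 = -3.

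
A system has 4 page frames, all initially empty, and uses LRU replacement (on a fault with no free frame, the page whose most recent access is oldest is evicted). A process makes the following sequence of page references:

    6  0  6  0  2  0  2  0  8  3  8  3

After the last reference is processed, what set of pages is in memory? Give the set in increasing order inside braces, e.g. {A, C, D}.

6 -> fault, frames {6}
0 -> fault, frames {6,0}
6 -> hit
0 -> hit
2 -> fault, frames {6,0,2}
0 -> hit
2 -> hit
0 -> hit
8 -> fault, frames {6,2,0,8}
3 -> fault, evict 6, frames {2,0,8,3}
8 -> hit
3 -> hit

{0, 2, 3, 8}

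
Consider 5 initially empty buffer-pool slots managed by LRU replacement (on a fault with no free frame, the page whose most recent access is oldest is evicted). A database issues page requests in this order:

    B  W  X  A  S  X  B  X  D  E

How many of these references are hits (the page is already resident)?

3

B: miss, frames {B}
W: miss, frames {B,W}
X: miss, frames {B,W,X}
A: miss, frames {B,W,X,A}
S: miss, frames {B,W,X,A,S}
X: hit
B: hit
X: hit
D: miss, evict W, frames {A,S,B,X,D}
E: miss, evict A, frames {S,B,X,D,E}
Hits: 3.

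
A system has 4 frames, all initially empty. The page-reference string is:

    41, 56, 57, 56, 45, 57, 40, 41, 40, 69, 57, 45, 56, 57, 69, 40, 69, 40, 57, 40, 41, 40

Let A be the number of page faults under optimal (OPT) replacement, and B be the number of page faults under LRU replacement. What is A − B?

Under OPT: F F F . F . F . . F . . F . . . . . . . F . → 8 faults.
Under LRU: F F F . F . F F . F . F F . . F . . . . F . → 11 faults.
A − B = 8 − 11 = -3.

-3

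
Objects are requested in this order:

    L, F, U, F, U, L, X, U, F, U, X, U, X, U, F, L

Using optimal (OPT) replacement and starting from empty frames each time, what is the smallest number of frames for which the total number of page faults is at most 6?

3

f=1: 16 faults
f=2: 9 faults
f=3: 5 faults
f=4: 4 faults
Smallest f with faults ≤ 6 is 3.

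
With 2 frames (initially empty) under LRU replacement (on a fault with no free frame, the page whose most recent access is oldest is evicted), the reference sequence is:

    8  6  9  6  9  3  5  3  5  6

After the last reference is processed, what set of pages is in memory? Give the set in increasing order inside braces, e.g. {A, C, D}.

8 → miss, frames (8)
6 → miss, frames (8 6)
9 → miss, evict 8, frames (6 9)
6 → hit
9 → hit
3 → miss, evict 6, frames (9 3)
5 → miss, evict 9, frames (3 5)
3 → hit
5 → hit
6 → miss, evict 3, frames (5 6)

{5, 6}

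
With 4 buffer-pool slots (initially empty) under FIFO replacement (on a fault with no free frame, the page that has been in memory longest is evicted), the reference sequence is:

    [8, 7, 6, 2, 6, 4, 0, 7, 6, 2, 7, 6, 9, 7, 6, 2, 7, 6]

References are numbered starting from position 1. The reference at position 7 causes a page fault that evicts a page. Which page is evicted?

pos 1: 8 -> miss, frames [8]
pos 2: 7 -> miss, frames [8, 7]
pos 3: 6 -> miss, frames [8, 7, 6]
pos 4: 2 -> miss, frames [8, 7, 6, 2]
pos 5: 6 -> hit
pos 6: 4 -> miss, evict 8, frames [7, 6, 2, 4]
pos 7: 0 -> miss, evict 7, frames [6, 2, 4, 0]
At position 7, page 7 is evicted.

7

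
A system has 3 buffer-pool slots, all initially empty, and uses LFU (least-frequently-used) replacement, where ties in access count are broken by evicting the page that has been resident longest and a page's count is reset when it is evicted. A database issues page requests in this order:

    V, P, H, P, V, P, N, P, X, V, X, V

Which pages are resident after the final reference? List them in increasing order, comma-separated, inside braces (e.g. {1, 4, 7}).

V: miss, frames {V}
P: miss, frames {V,P}
H: miss, frames {V,P,H}
P: hit
V: hit
P: hit
N: miss, evict H, frames {V,P,N}
P: hit
X: miss, evict N, frames {V,P,X}
V: hit
X: hit
V: hit

{P, V, X}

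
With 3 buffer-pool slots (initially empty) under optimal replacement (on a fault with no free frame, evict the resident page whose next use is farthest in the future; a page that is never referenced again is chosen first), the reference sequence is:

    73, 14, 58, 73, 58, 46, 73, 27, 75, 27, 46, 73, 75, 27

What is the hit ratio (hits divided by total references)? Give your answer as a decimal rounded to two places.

0.50

73 → fault, frames [73]
14 → fault, frames [73, 14]
58 → fault, frames [73, 14, 58]
73 → hit
58 → hit
46 → fault, evict 58, frames [73, 14, 46]
73 → hit
27 → fault, evict 14, frames [73, 46, 27]
75 → fault, evict 73, frames [46, 27, 75]
27 → hit
46 → hit
73 → fault, evict 46, frames [27, 75, 73]
75 → hit
27 → hit
Hits: 7 of 14 references → 7/14 = 0.5000.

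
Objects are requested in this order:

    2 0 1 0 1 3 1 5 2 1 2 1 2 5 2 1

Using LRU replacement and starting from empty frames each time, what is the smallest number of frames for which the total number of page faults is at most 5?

5

f=1: 16 faults
f=2: 9 faults
f=3: 6 faults
f=4: 6 faults
f=5: 5 faults
Smallest f with faults ≤ 5 is 5.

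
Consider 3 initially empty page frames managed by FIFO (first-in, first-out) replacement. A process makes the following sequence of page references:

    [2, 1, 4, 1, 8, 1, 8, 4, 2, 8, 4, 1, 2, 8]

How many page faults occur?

2 → miss, frames (2)
1 → miss, frames (2 1)
4 → miss, frames (2 1 4)
1 → hit
8 → miss, evict 2, frames (1 4 8)
1 → hit
8 → hit
4 → hit
2 → miss, evict 1, frames (4 8 2)
8 → hit
4 → hit
1 → miss, evict 4, frames (8 2 1)
2 → hit
8 → hit
Page faults: 6.

6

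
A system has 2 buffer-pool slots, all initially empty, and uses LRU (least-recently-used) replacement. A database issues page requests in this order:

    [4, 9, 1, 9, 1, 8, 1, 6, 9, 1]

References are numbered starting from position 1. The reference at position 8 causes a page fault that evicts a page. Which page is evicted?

8

pos 1: 4 -> miss, frames (4)
pos 2: 9 -> miss, frames (4 9)
pos 3: 1 -> miss, evict 4, frames (9 1)
pos 4: 9 -> hit
pos 5: 1 -> hit
pos 6: 8 -> miss, evict 9, frames (1 8)
pos 7: 1 -> hit
pos 8: 6 -> miss, evict 8, frames (1 6)
At position 8, page 8 is evicted.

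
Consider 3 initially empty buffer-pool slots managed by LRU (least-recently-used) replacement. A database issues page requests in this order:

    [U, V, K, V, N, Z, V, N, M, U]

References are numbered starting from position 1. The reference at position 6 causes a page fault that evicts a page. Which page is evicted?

pos 1: U → miss, frames [U]
pos 2: V → miss, frames [U, V]
pos 3: K → miss, frames [U, V, K]
pos 4: V → hit
pos 5: N → miss, evict U, frames [K, V, N]
pos 6: Z → miss, evict K, frames [V, N, Z]
At position 6, page K is evicted.

K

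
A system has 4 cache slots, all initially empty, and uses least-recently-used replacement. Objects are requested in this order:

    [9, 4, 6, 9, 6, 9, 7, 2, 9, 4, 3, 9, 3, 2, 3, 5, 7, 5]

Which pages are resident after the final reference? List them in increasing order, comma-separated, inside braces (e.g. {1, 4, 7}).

9 -> miss, frames {9}
4 -> miss, frames {9,4}
6 -> miss, frames {9,4,6}
9 -> hit
6 -> hit
9 -> hit
7 -> miss, frames {4,6,9,7}
2 -> miss, evict 4, frames {6,9,7,2}
9 -> hit
4 -> miss, evict 6, frames {7,2,9,4}
3 -> miss, evict 7, frames {2,9,4,3}
9 -> hit
3 -> hit
2 -> hit
3 -> hit
5 -> miss, evict 4, frames {9,2,3,5}
7 -> miss, evict 9, frames {2,3,5,7}
5 -> hit

{2, 3, 5, 7}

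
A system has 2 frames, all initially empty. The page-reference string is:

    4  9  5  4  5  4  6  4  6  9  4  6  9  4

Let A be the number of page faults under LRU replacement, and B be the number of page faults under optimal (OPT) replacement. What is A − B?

3

Under LRU: F F F F . . F . . F F F F F → 10 faults.
Under OPT: F F F . . . F . . F . F . F → 7 faults.
A − B = 10 − 7 = 3.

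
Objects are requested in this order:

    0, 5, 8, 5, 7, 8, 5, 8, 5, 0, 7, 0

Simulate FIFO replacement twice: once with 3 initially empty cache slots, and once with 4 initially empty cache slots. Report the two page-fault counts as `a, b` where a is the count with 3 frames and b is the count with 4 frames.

5, 4

3 frames: F F F . F . . . . F . . → 5 faults.
4 frames: F F F . F . . . . . . . → 4 faults.
4 < 5: adding a frame reduced faults, as is typical.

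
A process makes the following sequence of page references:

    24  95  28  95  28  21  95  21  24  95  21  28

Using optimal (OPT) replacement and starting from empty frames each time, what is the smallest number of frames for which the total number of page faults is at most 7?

f=1: 12 faults
f=2: 7 faults
f=3: 5 faults
f=4: 4 faults
Smallest f with faults ≤ 7 is 2.

2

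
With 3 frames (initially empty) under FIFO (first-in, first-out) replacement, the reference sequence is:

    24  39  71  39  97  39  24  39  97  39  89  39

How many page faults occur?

24: miss, frames (24)
39: miss, frames (24 39)
71: miss, frames (24 39 71)
39: hit
97: miss, evict 24, frames (39 71 97)
39: hit
24: miss, evict 39, frames (71 97 24)
39: miss, evict 71, frames (97 24 39)
97: hit
39: hit
89: miss, evict 97, frames (24 39 89)
39: hit
Page faults: 7.

7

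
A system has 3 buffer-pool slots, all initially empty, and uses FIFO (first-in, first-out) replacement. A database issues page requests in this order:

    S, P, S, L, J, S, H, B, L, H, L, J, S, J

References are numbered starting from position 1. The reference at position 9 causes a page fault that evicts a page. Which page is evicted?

S

pos 1: S -> miss, frames (S)
pos 2: P -> miss, frames (S P)
pos 3: S -> hit
pos 4: L -> miss, frames (S P L)
pos 5: J -> miss, evict S, frames (P L J)
pos 6: S -> miss, evict P, frames (L J S)
pos 7: H -> miss, evict L, frames (J S H)
pos 8: B -> miss, evict J, frames (S H B)
pos 9: L -> miss, evict S, frames (H B L)
At position 9, page S is evicted.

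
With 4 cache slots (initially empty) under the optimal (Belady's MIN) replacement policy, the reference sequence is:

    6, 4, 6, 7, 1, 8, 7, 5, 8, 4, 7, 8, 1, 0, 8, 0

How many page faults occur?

8

6 → miss, frames [6]
4 → miss, frames [6, 4]
6 → hit
7 → miss, frames [6, 4, 7]
1 → miss, frames [6, 4, 7, 1]
8 → miss, evict 6, frames [4, 7, 1, 8]
7 → hit
5 → miss, evict 1, frames [4, 7, 8, 5]
8 → hit
4 → hit
7 → hit
8 → hit
1 → miss, evict 5, frames [4, 7, 8, 1]
0 → miss, evict 1, frames [4, 7, 8, 0]
8 → hit
0 → hit
Page faults: 8.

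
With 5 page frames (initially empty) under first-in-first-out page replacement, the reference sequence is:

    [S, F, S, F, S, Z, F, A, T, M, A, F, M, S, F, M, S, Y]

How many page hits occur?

9

S -> fault, frames [S]
F -> fault, frames [S, F]
S -> hit
F -> hit
S -> hit
Z -> fault, frames [S, F, Z]
F -> hit
A -> fault, frames [S, F, Z, A]
T -> fault, frames [S, F, Z, A, T]
M -> fault, evict S, frames [F, Z, A, T, M]
A -> hit
F -> hit
M -> hit
S -> fault, evict F, frames [Z, A, T, M, S]
F -> fault, evict Z, frames [A, T, M, S, F]
M -> hit
S -> hit
Y -> fault, evict A, frames [T, M, S, F, Y]
Hits: 9.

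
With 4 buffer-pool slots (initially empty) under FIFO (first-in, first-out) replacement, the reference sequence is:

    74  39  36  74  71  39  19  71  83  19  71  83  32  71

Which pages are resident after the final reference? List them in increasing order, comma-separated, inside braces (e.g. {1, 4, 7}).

74 → miss, frames [74]
39 → miss, frames [74, 39]
36 → miss, frames [74, 39, 36]
74 → hit
71 → miss, frames [74, 39, 36, 71]
39 → hit
19 → miss, evict 74, frames [39, 36, 71, 19]
71 → hit
83 → miss, evict 39, frames [36, 71, 19, 83]
19 → hit
71 → hit
83 → hit
32 → miss, evict 36, frames [71, 19, 83, 32]
71 → hit

{19, 32, 71, 83}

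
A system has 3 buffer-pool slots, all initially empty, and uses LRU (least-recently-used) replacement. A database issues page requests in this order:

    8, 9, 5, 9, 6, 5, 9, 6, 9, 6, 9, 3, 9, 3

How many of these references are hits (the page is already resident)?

9

8: miss, frames {8}
9: miss, frames {8,9}
5: miss, frames {8,9,5}
9: hit
6: miss, evict 8, frames {5,9,6}
5: hit
9: hit
6: hit
9: hit
6: hit
9: hit
3: miss, evict 5, frames {6,9,3}
9: hit
3: hit
Hits: 9.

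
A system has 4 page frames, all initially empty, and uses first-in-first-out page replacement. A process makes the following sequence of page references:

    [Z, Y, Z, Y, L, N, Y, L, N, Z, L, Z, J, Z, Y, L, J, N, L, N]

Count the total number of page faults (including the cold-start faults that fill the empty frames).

Z: fault, frames {Z}
Y: fault, frames {Z,Y}
Z: hit
Y: hit
L: fault, frames {Z,Y,L}
N: fault, frames {Z,Y,L,N}
Y: hit
L: hit
N: hit
Z: hit
L: hit
Z: hit
J: fault, evict Z, frames {Y,L,N,J}
Z: fault, evict Y, frames {L,N,J,Z}
Y: fault, evict L, frames {N,J,Z,Y}
L: fault, evict N, frames {J,Z,Y,L}
J: hit
N: fault, evict J, frames {Z,Y,L,N}
L: hit
N: hit
Page faults: 9.

9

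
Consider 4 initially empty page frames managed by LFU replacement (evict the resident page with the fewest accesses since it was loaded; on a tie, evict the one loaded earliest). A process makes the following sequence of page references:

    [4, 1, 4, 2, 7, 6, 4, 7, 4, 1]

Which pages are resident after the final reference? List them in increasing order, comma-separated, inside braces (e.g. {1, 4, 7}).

4 → fault, frames {4}
1 → fault, frames {4,1}
4 → hit
2 → fault, frames {4,1,2}
7 → fault, frames {4,1,2,7}
6 → fault, evict 1, frames {4,2,7,6}
4 → hit
7 → hit
4 → hit
1 → fault, evict 2, frames {4,7,6,1}

{1, 4, 6, 7}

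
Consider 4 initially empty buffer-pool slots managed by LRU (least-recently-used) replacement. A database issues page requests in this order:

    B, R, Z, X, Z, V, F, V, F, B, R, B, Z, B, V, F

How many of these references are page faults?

11

B -> miss, frames [B]
R -> miss, frames [B, R]
Z -> miss, frames [B, R, Z]
X -> miss, frames [B, R, Z, X]
Z -> hit
V -> miss, evict B, frames [R, X, Z, V]
F -> miss, evict R, frames [X, Z, V, F]
V -> hit
F -> hit
B -> miss, evict X, frames [Z, V, F, B]
R -> miss, evict Z, frames [V, F, B, R]
B -> hit
Z -> miss, evict V, frames [F, R, B, Z]
B -> hit
V -> miss, evict F, frames [R, Z, B, V]
F -> miss, evict R, frames [Z, B, V, F]
Page faults: 11.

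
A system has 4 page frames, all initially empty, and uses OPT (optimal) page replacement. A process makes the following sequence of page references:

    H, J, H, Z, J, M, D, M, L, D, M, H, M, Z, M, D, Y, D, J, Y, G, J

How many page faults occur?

H -> fault, frames {H}
J -> fault, frames {H,J}
H -> hit
Z -> fault, frames {H,J,Z}
J -> hit
M -> fault, frames {H,J,Z,M}
D -> fault, evict J, frames {H,Z,M,D}
M -> hit
L -> fault, evict Z, frames {H,M,D,L}
D -> hit
M -> hit
H -> hit
M -> hit
Z -> fault, evict L, frames {H,M,D,Z}
M -> hit
D -> hit
Y -> fault, evict Z, frames {H,M,D,Y}
D -> hit
J -> fault, evict D, frames {H,M,Y,J}
Y -> hit
G -> fault, evict Y, frames {H,M,J,G}
J -> hit
Page faults: 10.

10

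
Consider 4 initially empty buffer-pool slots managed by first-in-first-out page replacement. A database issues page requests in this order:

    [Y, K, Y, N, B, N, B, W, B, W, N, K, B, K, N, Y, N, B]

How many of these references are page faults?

6

Y -> fault, frames (Y)
K -> fault, frames (Y K)
Y -> hit
N -> fault, frames (Y K N)
B -> fault, frames (Y K N B)
N -> hit
B -> hit
W -> fault, evict Y, frames (K N B W)
B -> hit
W -> hit
N -> hit
K -> hit
B -> hit
K -> hit
N -> hit
Y -> fault, evict K, frames (N B W Y)
N -> hit
B -> hit
Page faults: 6.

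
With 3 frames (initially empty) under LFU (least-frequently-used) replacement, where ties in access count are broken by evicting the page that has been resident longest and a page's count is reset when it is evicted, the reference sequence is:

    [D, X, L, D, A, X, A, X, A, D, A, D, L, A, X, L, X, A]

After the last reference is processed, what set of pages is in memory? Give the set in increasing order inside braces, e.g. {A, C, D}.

D → miss, frames {D}
X → miss, frames {D,X}
L → miss, frames {D,X,L}
D → hit
A → miss, evict X, frames {D,L,A}
X → miss, evict L, frames {D,A,X}
A → hit
X → hit
A → hit
D → hit
A → hit
D → hit
L → miss, evict X, frames {D,A,L}
A → hit
X → miss, evict L, frames {D,A,X}
L → miss, evict X, frames {D,A,L}
X → miss, evict L, frames {D,A,X}
A → hit

{A, D, X}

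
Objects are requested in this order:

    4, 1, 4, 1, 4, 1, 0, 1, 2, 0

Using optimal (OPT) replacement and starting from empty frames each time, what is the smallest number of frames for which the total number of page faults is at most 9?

2

f=1: 10 faults
f=2: 4 faults
f=3: 4 faults
f=4: 4 faults
Smallest f with faults ≤ 9 is 2.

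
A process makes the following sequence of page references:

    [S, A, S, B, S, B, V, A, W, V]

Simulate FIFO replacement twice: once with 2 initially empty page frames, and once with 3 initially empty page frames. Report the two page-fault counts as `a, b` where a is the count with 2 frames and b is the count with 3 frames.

8, 5

2 frames: F F . F F . F F F F → 8 faults.
3 frames: F F . F . . F . F . → 5 faults.
5 < 8: adding a frame reduced faults, as is typical.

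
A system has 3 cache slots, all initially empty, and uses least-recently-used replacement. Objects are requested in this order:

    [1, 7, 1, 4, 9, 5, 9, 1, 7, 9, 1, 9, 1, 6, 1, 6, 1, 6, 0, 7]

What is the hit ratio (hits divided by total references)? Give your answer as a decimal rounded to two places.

1: miss, frames [1]
7: miss, frames [1, 7]
1: hit
4: miss, frames [7, 1, 4]
9: miss, evict 7, frames [1, 4, 9]
5: miss, evict 1, frames [4, 9, 5]
9: hit
1: miss, evict 4, frames [5, 9, 1]
7: miss, evict 5, frames [9, 1, 7]
9: hit
1: hit
9: hit
1: hit
6: miss, evict 7, frames [9, 1, 6]
1: hit
6: hit
1: hit
6: hit
0: miss, evict 9, frames [1, 6, 0]
7: miss, evict 1, frames [6, 0, 7]
Hits: 10 of 20 references → 10/20 = 0.5000.

0.50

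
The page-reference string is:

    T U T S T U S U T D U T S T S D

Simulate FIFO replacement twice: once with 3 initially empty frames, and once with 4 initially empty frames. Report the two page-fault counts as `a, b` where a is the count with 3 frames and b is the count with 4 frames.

3 frames: F F . F . . . . . F . F . . . . → 5 faults.
4 frames: F F . F . . . . . F . . . . . . → 4 faults.
4 < 5: adding a frame reduced faults, as is typical.

5, 4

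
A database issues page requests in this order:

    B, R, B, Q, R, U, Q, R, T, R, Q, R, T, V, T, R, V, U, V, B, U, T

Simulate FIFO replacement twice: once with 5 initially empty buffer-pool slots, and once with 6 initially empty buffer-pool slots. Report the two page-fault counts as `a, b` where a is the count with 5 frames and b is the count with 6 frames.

7, 6

5 frames: F F . F . F . . F . . . . F . . . . . F . . → 7 faults.
6 frames: F F . F . F . . F . . . . F . . . . . . . . → 6 faults.
6 < 7: adding a frame reduced faults, as is typical.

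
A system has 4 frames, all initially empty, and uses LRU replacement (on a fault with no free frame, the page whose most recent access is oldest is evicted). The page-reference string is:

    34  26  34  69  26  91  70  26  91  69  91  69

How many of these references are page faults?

34 -> fault, frames (34)
26 -> fault, frames (34 26)
34 -> hit
69 -> fault, frames (26 34 69)
26 -> hit
91 -> fault, frames (34 69 26 91)
70 -> fault, evict 34, frames (69 26 91 70)
26 -> hit
91 -> hit
69 -> hit
91 -> hit
69 -> hit
Page faults: 5.

5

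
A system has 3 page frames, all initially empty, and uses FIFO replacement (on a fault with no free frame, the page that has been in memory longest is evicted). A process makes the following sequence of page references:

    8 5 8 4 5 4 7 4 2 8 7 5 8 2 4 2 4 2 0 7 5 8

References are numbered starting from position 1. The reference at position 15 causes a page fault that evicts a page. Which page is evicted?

2

pos 1: 8 -> miss, frames [8]
pos 2: 5 -> miss, frames [8, 5]
pos 3: 8 -> hit
pos 4: 4 -> miss, frames [8, 5, 4]
pos 5: 5 -> hit
pos 6: 4 -> hit
pos 7: 7 -> miss, evict 8, frames [5, 4, 7]
pos 8: 4 -> hit
pos 9: 2 -> miss, evict 5, frames [4, 7, 2]
pos 10: 8 -> miss, evict 4, frames [7, 2, 8]
pos 11: 7 -> hit
pos 12: 5 -> miss, evict 7, frames [2, 8, 5]
pos 13: 8 -> hit
pos 14: 2 -> hit
pos 15: 4 -> miss, evict 2, frames [8, 5, 4]
At position 15, page 2 is evicted.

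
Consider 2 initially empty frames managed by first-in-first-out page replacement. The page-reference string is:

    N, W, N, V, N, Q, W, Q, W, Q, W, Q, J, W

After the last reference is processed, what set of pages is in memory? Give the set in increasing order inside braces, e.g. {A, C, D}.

{J, W}

N → fault, frames [N]
W → fault, frames [N, W]
N → hit
V → fault, evict N, frames [W, V]
N → fault, evict W, frames [V, N]
Q → fault, evict V, frames [N, Q]
W → fault, evict N, frames [Q, W]
Q → hit
W → hit
Q → hit
W → hit
Q → hit
J → fault, evict Q, frames [W, J]
W → hit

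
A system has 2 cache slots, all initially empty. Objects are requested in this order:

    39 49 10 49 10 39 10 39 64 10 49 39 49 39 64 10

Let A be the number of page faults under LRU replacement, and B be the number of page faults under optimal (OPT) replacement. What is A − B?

Under LRU: F F F . . F . . F F F F . . F F → 10 faults.
Under OPT: F F F . . F . . F . F F . . F F → 9 faults.
A − B = 10 − 9 = 1.

1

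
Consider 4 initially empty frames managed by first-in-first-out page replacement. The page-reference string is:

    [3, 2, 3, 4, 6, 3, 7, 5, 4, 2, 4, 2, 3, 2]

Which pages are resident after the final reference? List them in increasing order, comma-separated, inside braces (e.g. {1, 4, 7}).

3: fault, frames (3)
2: fault, frames (3 2)
3: hit
4: fault, frames (3 2 4)
6: fault, frames (3 2 4 6)
3: hit
7: fault, evict 3, frames (2 4 6 7)
5: fault, evict 2, frames (4 6 7 5)
4: hit
2: fault, evict 4, frames (6 7 5 2)
4: fault, evict 6, frames (7 5 2 4)
2: hit
3: fault, evict 7, frames (5 2 4 3)
2: hit

{2, 3, 4, 5}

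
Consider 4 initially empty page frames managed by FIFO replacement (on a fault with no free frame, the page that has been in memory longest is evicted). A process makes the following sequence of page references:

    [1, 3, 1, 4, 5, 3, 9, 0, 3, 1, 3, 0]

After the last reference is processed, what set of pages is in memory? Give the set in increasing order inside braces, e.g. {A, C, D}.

{0, 1, 3, 9}

1 → fault, frames [1]
3 → fault, frames [1, 3]
1 → hit
4 → fault, frames [1, 3, 4]
5 → fault, frames [1, 3, 4, 5]
3 → hit
9 → fault, evict 1, frames [3, 4, 5, 9]
0 → fault, evict 3, frames [4, 5, 9, 0]
3 → fault, evict 4, frames [5, 9, 0, 3]
1 → fault, evict 5, frames [9, 0, 3, 1]
3 → hit
0 → hit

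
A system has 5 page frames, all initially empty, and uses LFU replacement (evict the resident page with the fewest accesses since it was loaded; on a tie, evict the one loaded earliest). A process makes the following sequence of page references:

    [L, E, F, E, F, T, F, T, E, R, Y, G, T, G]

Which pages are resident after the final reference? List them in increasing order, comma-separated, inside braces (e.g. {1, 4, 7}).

L -> miss, frames (L)
E -> miss, frames (L E)
F -> miss, frames (L E F)
E -> hit
F -> hit
T -> miss, frames (L E F T)
F -> hit
T -> hit
E -> hit
R -> miss, frames (L E F T R)
Y -> miss, evict L, frames (E F T R Y)
G -> miss, evict R, frames (E F T Y G)
T -> hit
G -> hit

{E, F, G, T, Y}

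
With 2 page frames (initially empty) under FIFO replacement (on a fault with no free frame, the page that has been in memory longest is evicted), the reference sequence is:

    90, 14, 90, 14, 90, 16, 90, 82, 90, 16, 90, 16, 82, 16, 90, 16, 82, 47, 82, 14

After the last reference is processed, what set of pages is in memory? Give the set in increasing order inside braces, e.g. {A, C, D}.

{14, 47}

90 → miss, frames (90)
14 → miss, frames (90 14)
90 → hit
14 → hit
90 → hit
16 → miss, evict 90, frames (14 16)
90 → miss, evict 14, frames (16 90)
82 → miss, evict 16, frames (90 82)
90 → hit
16 → miss, evict 90, frames (82 16)
90 → miss, evict 82, frames (16 90)
16 → hit
82 → miss, evict 16, frames (90 82)
16 → miss, evict 90, frames (82 16)
90 → miss, evict 82, frames (16 90)
16 → hit
82 → miss, evict 16, frames (90 82)
47 → miss, evict 90, frames (82 47)
82 → hit
14 → miss, evict 82, frames (47 14)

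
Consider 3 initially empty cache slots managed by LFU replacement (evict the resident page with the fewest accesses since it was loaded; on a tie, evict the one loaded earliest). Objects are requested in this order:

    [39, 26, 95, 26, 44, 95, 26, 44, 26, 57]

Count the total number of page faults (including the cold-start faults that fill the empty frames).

39: fault, frames {39}
26: fault, frames {39,26}
95: fault, frames {39,26,95}
26: hit
44: fault, evict 39, frames {26,95,44}
95: hit
26: hit
44: hit
26: hit
57: fault, evict 95, frames {26,44,57}
Page faults: 5.

5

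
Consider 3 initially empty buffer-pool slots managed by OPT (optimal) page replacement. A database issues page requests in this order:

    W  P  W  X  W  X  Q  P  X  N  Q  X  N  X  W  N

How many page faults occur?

W: fault, frames [W]
P: fault, frames [W, P]
W: hit
X: fault, frames [W, P, X]
W: hit
X: hit
Q: fault, evict W, frames [P, X, Q]
P: hit
X: hit
N: fault, evict P, frames [X, Q, N]
Q: hit
X: hit
N: hit
X: hit
W: fault, evict Q, frames [X, N, W]
N: hit
Page faults: 6.

6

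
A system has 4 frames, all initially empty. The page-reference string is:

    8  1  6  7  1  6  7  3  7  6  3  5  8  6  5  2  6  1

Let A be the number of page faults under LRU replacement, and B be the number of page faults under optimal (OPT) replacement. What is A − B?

1

Under LRU: F F F F . . . F . . . F F . . F . F → 9 faults.
Under OPT: F F F F . . . F . . . F . . . F . F → 8 faults.
A − B = 9 − 8 = 1.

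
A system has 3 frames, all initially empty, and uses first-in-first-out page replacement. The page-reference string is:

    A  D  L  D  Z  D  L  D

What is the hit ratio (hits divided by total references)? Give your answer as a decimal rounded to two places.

A -> miss, frames [A]
D -> miss, frames [A, D]
L -> miss, frames [A, D, L]
D -> hit
Z -> miss, evict A, frames [D, L, Z]
D -> hit
L -> hit
D -> hit
Hits: 4 of 8 references → 4/8 = 0.5000.

0.50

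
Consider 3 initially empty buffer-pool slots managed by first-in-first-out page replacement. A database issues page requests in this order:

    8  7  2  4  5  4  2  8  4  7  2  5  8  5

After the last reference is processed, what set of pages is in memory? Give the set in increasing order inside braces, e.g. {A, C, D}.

8 → miss, frames [8]
7 → miss, frames [8, 7]
2 → miss, frames [8, 7, 2]
4 → miss, evict 8, frames [7, 2, 4]
5 → miss, evict 7, frames [2, 4, 5]
4 → hit
2 → hit
8 → miss, evict 2, frames [4, 5, 8]
4 → hit
7 → miss, evict 4, frames [5, 8, 7]
2 → miss, evict 5, frames [8, 7, 2]
5 → miss, evict 8, frames [7, 2, 5]
8 → miss, evict 7, frames [2, 5, 8]
5 → hit

{2, 5, 8}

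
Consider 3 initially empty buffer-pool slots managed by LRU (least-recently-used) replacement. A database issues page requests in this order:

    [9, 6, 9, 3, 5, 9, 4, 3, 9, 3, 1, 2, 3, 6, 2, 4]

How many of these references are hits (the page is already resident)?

6

9: fault, frames {9}
6: fault, frames {9,6}
9: hit
3: fault, frames {6,9,3}
5: fault, evict 6, frames {9,3,5}
9: hit
4: fault, evict 3, frames {5,9,4}
3: fault, evict 5, frames {9,4,3}
9: hit
3: hit
1: fault, evict 4, frames {9,3,1}
2: fault, evict 9, frames {3,1,2}
3: hit
6: fault, evict 1, frames {2,3,6}
2: hit
4: fault, evict 3, frames {6,2,4}
Hits: 6.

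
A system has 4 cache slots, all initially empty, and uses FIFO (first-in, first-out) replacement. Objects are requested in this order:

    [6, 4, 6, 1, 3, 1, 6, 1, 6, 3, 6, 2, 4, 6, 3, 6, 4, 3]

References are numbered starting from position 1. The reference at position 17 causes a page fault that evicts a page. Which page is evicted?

pos 1: 6 → fault, frames [6]
pos 2: 4 → fault, frames [6, 4]
pos 3: 6 → hit
pos 4: 1 → fault, frames [6, 4, 1]
pos 5: 3 → fault, frames [6, 4, 1, 3]
pos 6: 1 → hit
pos 7: 6 → hit
pos 8: 1 → hit
pos 9: 6 → hit
pos 10: 3 → hit
pos 11: 6 → hit
pos 12: 2 → fault, evict 6, frames [4, 1, 3, 2]
pos 13: 4 → hit
pos 14: 6 → fault, evict 4, frames [1, 3, 2, 6]
pos 15: 3 → hit
pos 16: 6 → hit
pos 17: 4 → fault, evict 1, frames [3, 2, 6, 4]
At position 17, page 1 is evicted.

1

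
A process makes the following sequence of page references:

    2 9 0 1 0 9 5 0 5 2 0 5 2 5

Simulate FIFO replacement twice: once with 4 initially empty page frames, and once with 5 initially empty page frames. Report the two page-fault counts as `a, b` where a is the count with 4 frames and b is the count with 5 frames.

6, 5

4 frames: F F F F . . F . . F . . . . → 6 faults.
5 frames: F F F F . . F . . . . . . . → 5 faults.
5 < 6: adding a frame reduced faults, as is typical.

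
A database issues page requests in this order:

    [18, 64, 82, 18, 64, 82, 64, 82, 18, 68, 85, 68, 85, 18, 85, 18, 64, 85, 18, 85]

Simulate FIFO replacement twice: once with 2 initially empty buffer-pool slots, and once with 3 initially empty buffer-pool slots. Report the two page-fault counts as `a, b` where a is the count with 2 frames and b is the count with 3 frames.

13, 7

2 frames: F F F F F F . . F F F . . F . . F F F . → 13 faults.
3 frames: F F F . . . . . . F F . . F . . F . . . → 7 faults.
7 < 13: adding a frame reduced faults, as is typical.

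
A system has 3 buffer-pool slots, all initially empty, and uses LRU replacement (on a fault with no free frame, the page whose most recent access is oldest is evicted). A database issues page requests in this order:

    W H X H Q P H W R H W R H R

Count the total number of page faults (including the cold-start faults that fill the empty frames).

7

W → miss, frames (W)
H → miss, frames (W H)
X → miss, frames (W H X)
H → hit
Q → miss, evict W, frames (X H Q)
P → miss, evict X, frames (H Q P)
H → hit
W → miss, evict Q, frames (P H W)
R → miss, evict P, frames (H W R)
H → hit
W → hit
R → hit
H → hit
R → hit
Page faults: 7.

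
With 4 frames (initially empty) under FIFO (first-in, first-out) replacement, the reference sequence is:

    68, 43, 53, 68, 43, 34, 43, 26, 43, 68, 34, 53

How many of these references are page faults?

68 → fault, frames [68]
43 → fault, frames [68, 43]
53 → fault, frames [68, 43, 53]
68 → hit
43 → hit
34 → fault, frames [68, 43, 53, 34]
43 → hit
26 → fault, evict 68, frames [43, 53, 34, 26]
43 → hit
68 → fault, evict 43, frames [53, 34, 26, 68]
34 → hit
53 → hit
Page faults: 6.

6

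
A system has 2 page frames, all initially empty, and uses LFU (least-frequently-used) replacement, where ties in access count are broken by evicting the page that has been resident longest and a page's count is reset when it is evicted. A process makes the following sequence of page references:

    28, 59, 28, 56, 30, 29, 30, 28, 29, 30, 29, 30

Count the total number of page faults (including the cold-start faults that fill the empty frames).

10

28 -> miss, frames (28)
59 -> miss, frames (28 59)
28 -> hit
56 -> miss, evict 59, frames (28 56)
30 -> miss, evict 56, frames (28 30)
29 -> miss, evict 30, frames (28 29)
30 -> miss, evict 29, frames (28 30)
28 -> hit
29 -> miss, evict 30, frames (28 29)
30 -> miss, evict 29, frames (28 30)
29 -> miss, evict 30, frames (28 29)
30 -> miss, evict 29, frames (28 30)
Page faults: 10.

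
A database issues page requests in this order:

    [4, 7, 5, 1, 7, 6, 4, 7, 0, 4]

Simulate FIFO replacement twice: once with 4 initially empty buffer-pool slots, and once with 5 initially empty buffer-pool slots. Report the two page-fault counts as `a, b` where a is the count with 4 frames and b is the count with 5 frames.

4 frames: F F F F . F F F F . → 8 faults.
5 frames: F F F F . F . . F F → 7 faults.
7 < 8: adding a frame reduced faults, as is typical.

8, 7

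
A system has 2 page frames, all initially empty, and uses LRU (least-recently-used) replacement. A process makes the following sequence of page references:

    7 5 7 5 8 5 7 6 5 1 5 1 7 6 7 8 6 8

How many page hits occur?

7: fault, frames {7}
5: fault, frames {7,5}
7: hit
5: hit
8: fault, evict 7, frames {5,8}
5: hit
7: fault, evict 8, frames {5,7}
6: fault, evict 5, frames {7,6}
5: fault, evict 7, frames {6,5}
1: fault, evict 6, frames {5,1}
5: hit
1: hit
7: fault, evict 5, frames {1,7}
6: fault, evict 1, frames {7,6}
7: hit
8: fault, evict 6, frames {7,8}
6: fault, evict 7, frames {8,6}
8: hit
Hits: 7.

7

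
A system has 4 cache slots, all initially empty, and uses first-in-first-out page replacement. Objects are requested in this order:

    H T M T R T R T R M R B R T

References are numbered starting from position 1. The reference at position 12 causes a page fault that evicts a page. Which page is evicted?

pos 1: H → miss, frames [H]
pos 2: T → miss, frames [H, T]
pos 3: M → miss, frames [H, T, M]
pos 4: T → hit
pos 5: R → miss, frames [H, T, M, R]
pos 6: T → hit
pos 7: R → hit
pos 8: T → hit
pos 9: R → hit
pos 10: M → hit
pos 11: R → hit
pos 12: B → miss, evict H, frames [T, M, R, B]
At position 12, page H is evicted.

H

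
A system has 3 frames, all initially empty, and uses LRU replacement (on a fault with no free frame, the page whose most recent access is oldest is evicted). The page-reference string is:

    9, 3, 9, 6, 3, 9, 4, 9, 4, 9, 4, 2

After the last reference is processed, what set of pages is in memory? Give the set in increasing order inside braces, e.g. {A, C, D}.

{2, 4, 9}

9 -> fault, frames [9]
3 -> fault, frames [9, 3]
9 -> hit
6 -> fault, frames [3, 9, 6]
3 -> hit
9 -> hit
4 -> fault, evict 6, frames [3, 9, 4]
9 -> hit
4 -> hit
9 -> hit
4 -> hit
2 -> fault, evict 3, frames [9, 4, 2]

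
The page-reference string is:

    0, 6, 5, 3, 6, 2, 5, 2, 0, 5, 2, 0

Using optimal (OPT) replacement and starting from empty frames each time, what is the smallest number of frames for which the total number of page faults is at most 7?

3

f=1: 12 faults
f=2: 8 faults
f=3: 6 faults
f=4: 5 faults
f=5: 5 faults
Smallest f with faults ≤ 7 is 3.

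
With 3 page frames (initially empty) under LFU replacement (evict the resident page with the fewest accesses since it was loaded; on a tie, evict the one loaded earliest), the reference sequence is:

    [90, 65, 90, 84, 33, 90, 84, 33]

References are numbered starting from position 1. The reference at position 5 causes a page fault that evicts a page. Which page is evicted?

pos 1: 90 -> miss, frames {90}
pos 2: 65 -> miss, frames {90,65}
pos 3: 90 -> hit
pos 4: 84 -> miss, frames {90,65,84}
pos 5: 33 -> miss, evict 65, frames {90,84,33}
At position 5, page 65 is evicted.

65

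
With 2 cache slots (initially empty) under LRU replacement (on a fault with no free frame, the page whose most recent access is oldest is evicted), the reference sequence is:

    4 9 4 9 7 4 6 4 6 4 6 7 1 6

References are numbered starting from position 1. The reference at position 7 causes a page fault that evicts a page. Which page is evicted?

7

pos 1: 4 -> miss, frames {4}
pos 2: 9 -> miss, frames {4,9}
pos 3: 4 -> hit
pos 4: 9 -> hit
pos 5: 7 -> miss, evict 4, frames {9,7}
pos 6: 4 -> miss, evict 9, frames {7,4}
pos 7: 6 -> miss, evict 7, frames {4,6}
At position 7, page 7 is evicted.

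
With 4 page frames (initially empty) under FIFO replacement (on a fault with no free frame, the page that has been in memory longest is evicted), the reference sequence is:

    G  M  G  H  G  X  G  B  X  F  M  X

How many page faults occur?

7

G -> miss, frames (G)
M -> miss, frames (G M)
G -> hit
H -> miss, frames (G M H)
G -> hit
X -> miss, frames (G M H X)
G -> hit
B -> miss, evict G, frames (M H X B)
X -> hit
F -> miss, evict M, frames (H X B F)
M -> miss, evict H, frames (X B F M)
X -> hit
Page faults: 7.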